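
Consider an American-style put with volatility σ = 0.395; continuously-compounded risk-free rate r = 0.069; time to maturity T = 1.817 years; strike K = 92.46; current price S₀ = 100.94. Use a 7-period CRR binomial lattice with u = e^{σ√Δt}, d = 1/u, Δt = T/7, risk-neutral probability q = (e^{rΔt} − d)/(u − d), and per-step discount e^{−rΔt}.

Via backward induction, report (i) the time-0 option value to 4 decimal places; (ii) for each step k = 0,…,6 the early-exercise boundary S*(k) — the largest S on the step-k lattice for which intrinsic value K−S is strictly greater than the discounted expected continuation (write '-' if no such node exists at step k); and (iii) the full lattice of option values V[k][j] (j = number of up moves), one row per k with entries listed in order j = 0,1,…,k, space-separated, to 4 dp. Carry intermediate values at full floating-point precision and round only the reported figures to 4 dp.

price = 12.4008
boundary = - - - 55.1905 45.1299 55.1905 67.4938
tree:
12.4008
18.4806 6.6379
26.7153 10.7367 2.6898
37.2695 16.9009 4.8268 0.6032
47.3301 25.6901 8.5323 1.2147 0.0000
55.5567 37.2695 14.7899 2.4461 0.0000 0.0000
62.2838 47.3301 24.9662 4.9261 0.0000 0.0000 0.0000
67.7845 55.5567 37.2695 9.9202 0.0000 0.0000 0.0000 0.0000

Δt=0.25957, u=1.22292, d=0.81771, q=0.49446, disc=e^(-rΔt)=0.98225
k=7 terminal: V=max(K-S,0) → 67.7845 55.5567 37.2695 9.9202 0.0000 0.0000 0.0000 0.0000
k=6: j=0 S=30.1762 intr=62.2838 cont=60.6425 V=62.2838[EX]; j=1 S=45.1299 intr=47.3301 cont=45.6888 V=47.3301[EX]; j=2 S=67.4938 intr=24.9662 cont=23.3249 V=24.9662[EX]; j=3 S=100.9400 intr=0.0000 cont=4.9261 V=4.9261[hold]; j=4 S=150.9603 intr=0.0000 cont=0.0000 V=0.0000[hold]; j=5 S=225.7678 intr=0.0000 cont=0.0000 V=0.0000[hold]; j=6 S=337.6458 intr=0.0000 cont=0.0000 V=0.0000[hold]  S*(6)=67.4938
k=5: j=0 S=36.9033 intr=55.5567 cont=53.9155 V=55.5567[EX]; j=1 S=55.1905 intr=37.2695 cont=35.6283 V=37.2695[EX]; j=2 S=82.5398 intr=9.9202 cont=14.7899 V=14.7899[hold]; j=3 S=123.4420 intr=0.0000 cont=2.4461 V=2.4461[hold]; j=4 S=184.6130 intr=0.0000 cont=0.0000 V=0.0000[hold]; j=5 S=276.0970 intr=0.0000 cont=0.0000 V=0.0000[hold]  S*(5)=55.1905
k=4: j=0 S=45.1299 intr=47.3301 cont=45.6888 V=47.3301[EX]; j=1 S=67.4938 intr=24.9662 cont=25.6901 V=25.6901[hold]; j=2 S=100.9400 intr=0.0000 cont=8.5323 V=8.5323[hold]; j=3 S=150.9603 intr=0.0000 cont=1.2147 V=1.2147[hold]; j=4 S=225.7678 intr=0.0000 cont=0.0000 V=0.0000[hold]  S*(4)=45.1299
k=3: j=0 S=55.1905 intr=37.2695 cont=35.9798 V=37.2695[EX]; j=1 S=82.5398 intr=9.9202 cont=16.9009 V=16.9009[hold]; j=2 S=123.4420 intr=0.0000 cont=4.8268 V=4.8268[hold]; j=3 S=184.6130 intr=0.0000 cont=0.6032 V=0.6032[hold]  S*(3)=55.1905
k=2: j=0 S=67.4938 intr=24.9662 cont=26.7153 V=26.7153[hold]; j=1 S=100.9400 intr=0.0000 cont=10.7367 V=10.7367[hold]; j=2 S=150.9603 intr=0.0000 cont=2.6898 V=2.6898[hold]  S*(2)=-
k=1: j=0 S=82.5398 intr=9.9202 cont=18.4806 V=18.4806[hold]; j=1 S=123.4420 intr=0.0000 cont=6.6379 V=6.6379[hold]  S*(1)=-
k=0: j=0 S=100.9400 intr=0.0000 cont=12.4008 V=12.4008[hold]  S*(0)=-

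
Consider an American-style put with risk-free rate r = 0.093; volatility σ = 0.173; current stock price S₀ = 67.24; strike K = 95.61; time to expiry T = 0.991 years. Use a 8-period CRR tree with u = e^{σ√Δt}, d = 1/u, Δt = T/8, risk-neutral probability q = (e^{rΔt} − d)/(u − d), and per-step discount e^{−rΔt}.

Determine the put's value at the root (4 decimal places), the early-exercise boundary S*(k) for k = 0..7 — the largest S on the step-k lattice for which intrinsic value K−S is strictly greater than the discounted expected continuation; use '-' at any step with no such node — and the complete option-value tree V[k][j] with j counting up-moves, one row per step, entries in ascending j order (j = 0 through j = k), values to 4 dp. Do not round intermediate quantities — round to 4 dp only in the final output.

price = 28.3700
boundary = 67.2400 71.4614 75.9478 80.7158 85.7833 80.7158 85.7833 91.1688
tree:
28.3700
32.3420 24.1486
36.0794 28.3700 19.6622
39.5960 32.3420 24.1486 14.8942
42.9049 36.0794 28.3700 19.6622 9.8267
46.0183 39.5960 32.3420 24.1486 14.8942 5.1385
48.9478 42.9049 36.0794 28.3700 19.6622 9.8267 1.8445
51.7042 46.0183 39.5960 32.3420 24.1486 14.8942 4.4412 0.0000
54.2978 48.9478 42.9049 36.0794 28.3700 19.6622 9.8267 0.0000 0.0000

params: Δt=0.12387 u=1.06278 d=0.94093 q=0.57987 e^(-rΔt)=0.98855
t_8 payoffs: 54.2978 48.9478 42.9049 36.0794 28.3700 19.6622 9.8267 0.0000 0.0000
t_7: node(7,0) S=43.9058 payoff=51.7042 vs cont=50.6091 → 51.7042 [stop]  node(7,1) S=49.5917 payoff=46.0183 vs cont=44.9231 → 46.0183 [stop]  node(7,2) S=56.0140 payoff=39.5960 vs cont=38.5009 → 39.5960 [stop]  node(7,3) S=63.2680 payoff=32.3420 vs cont=31.2469 → 32.3420 [stop]  node(7,4) S=71.4614 payoff=24.1486 vs cont=23.0535 → 24.1486 [stop]  node(7,5) S=80.7158 payoff=14.8942 vs cont=13.7990 → 14.8942 [stop]  node(7,6) S=91.1688 payoff=4.4412 vs cont=4.0812 → 4.4412 [stop]  node(7,7) S=102.9754 payoff=0.0000 vs cont=0.0000 → 0.0000 [wait]  ⇒ S*(7)=91.1688
t_6: node(6,0) S=46.6622 payoff=48.9478 vs cont=47.8526 → 48.9478 [stop]  node(6,1) S=52.7051 payoff=42.9049 vs cont=41.8097 → 42.9049 [stop]  node(6,2) S=59.5306 payoff=36.0794 vs cont=34.9843 → 36.0794 [stop]  node(6,3) S=67.2400 payoff=28.3700 vs cont=27.2749 → 28.3700 [stop]  node(6,4) S=75.9478 payoff=19.6622 vs cont=18.5671 → 19.6622 [stop]  node(6,5) S=85.7833 payoff=9.8267 vs cont=8.7316 → 9.8267 [stop]  node(6,6) S=96.8924 payoff=0.0000 vs cont=1.8445 → 1.8445 [wait]  ⇒ S*(6)=85.7833
t_5: node(5,0) S=49.5917 payoff=46.0183 vs cont=44.9231 → 46.0183 [stop]  node(5,1) S=56.0140 payoff=39.5960 vs cont=38.5009 → 39.5960 [stop]  node(5,2) S=63.2680 payoff=32.3420 vs cont=31.2469 → 32.3420 [stop]  node(5,3) S=71.4614 payoff=24.1486 vs cont=23.0535 → 24.1486 [stop]  node(5,4) S=80.7158 payoff=14.8942 vs cont=13.7990 → 14.8942 [stop]  node(5,5) S=91.1688 payoff=4.4412 vs cont=5.1385 → 5.1385 [wait]  ⇒ S*(5)=80.7158
t_4: node(4,0) S=52.7051 payoff=42.9049 vs cont=41.8097 → 42.9049 [stop]  node(4,1) S=59.5306 payoff=36.0794 vs cont=34.9843 → 36.0794 [stop]  node(4,2) S=67.2400 payoff=28.3700 vs cont=27.2749 → 28.3700 [stop]  node(4,3) S=75.9478 payoff=19.6622 vs cont=18.5671 → 19.6622 [stop]  node(4,4) S=85.7833 payoff=9.8267 vs cont=9.1313 → 9.8267 [stop]  ⇒ S*(4)=85.7833
t_3: node(3,0) S=56.0140 payoff=39.5960 vs cont=38.5009 → 39.5960 [stop]  node(3,1) S=63.2680 payoff=32.3420 vs cont=31.2469 → 32.3420 [stop]  node(3,2) S=71.4614 payoff=24.1486 vs cont=23.0535 → 24.1486 [stop]  node(3,3) S=80.7158 payoff=14.8942 vs cont=13.7990 → 14.8942 [stop]  ⇒ S*(3)=80.7158
t_2: node(2,0) S=59.5306 payoff=36.0794 vs cont=34.9843 → 36.0794 [stop]  node(2,1) S=67.2400 payoff=28.3700 vs cont=27.2749 → 28.3700 [stop]  node(2,2) S=75.9478 payoff=19.6622 vs cont=18.5671 → 19.6622 [stop]  ⇒ S*(2)=75.9478
t_1: node(1,0) S=63.2680 payoff=32.3420 vs cont=31.2469 → 32.3420 [stop]  node(1,1) S=71.4614 payoff=24.1486 vs cont=23.0535 → 24.1486 [stop]  ⇒ S*(1)=71.4614
t_0: node(0,0) S=67.2400 payoff=28.3700 vs cont=27.2749 → 28.3700 [stop]  ⇒ S*(0)=67.2400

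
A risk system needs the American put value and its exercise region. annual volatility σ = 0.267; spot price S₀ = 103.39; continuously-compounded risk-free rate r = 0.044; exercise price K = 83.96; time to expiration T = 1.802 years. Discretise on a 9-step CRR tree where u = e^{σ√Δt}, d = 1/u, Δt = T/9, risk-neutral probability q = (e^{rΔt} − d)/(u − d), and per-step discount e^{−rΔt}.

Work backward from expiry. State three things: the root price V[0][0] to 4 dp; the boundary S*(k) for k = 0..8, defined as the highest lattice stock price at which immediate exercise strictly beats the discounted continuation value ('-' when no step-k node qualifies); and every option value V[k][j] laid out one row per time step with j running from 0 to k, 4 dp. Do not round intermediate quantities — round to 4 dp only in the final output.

price = 4.1768
boundary = - - - - - 56.8915 64.1112 56.8915 64.1112
tree:
4.1768
6.4545 2.0359
9.7179 3.3952 0.7504
14.1932 5.5377 1.3720 0.1593
20.0066 8.7906 2.4727 0.3260 0.0000
27.0685 13.4918 4.3746 0.6674 0.0000 0.0000
33.4751 19.8488 7.5486 1.3659 0.0000 0.0000 0.0000
39.1603 27.0685 12.5740 2.7958 0.0000 0.0000 0.0000 0.0000
44.2052 33.4751 19.8488 5.7225 0.0000 0.0000 0.0000 0.0000 0.0000
48.6821 39.1603 27.0685 11.7130 0.0000 0.0000 0.0000 0.0000 0.0000 0.0000

params: Δt=0.20022 u=1.12690 d=0.88739 q=0.50711 e^(-rΔt)=0.99123
t_9 payoffs: 48.6821 39.1603 27.0685 11.7130 0.0000 0.0000 0.0000 0.0000 0.0000 0.0000
t_8: node(8,0) S=39.7548 payoff=44.2052 vs cont=43.4688 → 44.2052 [stop]  node(8,1) S=50.4849 payoff=33.4751 vs cont=32.7387 → 33.4751 [stop]  node(8,2) S=64.1112 payoff=19.8488 vs cont=19.1124 → 19.8488 [stop]  node(8,3) S=81.4153 payoff=2.5447 vs cont=5.7225 → 5.7225 [wait]  node(8,4) S=103.3900 payoff=0.0000 vs cont=0.0000 → 0.0000 [wait]  node(8,5) S=131.2958 payoff=0.0000 vs cont=0.0000 → 0.0000 [wait]  node(8,6) S=166.7337 payoff=0.0000 vs cont=0.0000 → 0.0000 [wait]  node(8,7) S=211.7364 payoff=0.0000 vs cont=0.0000 → 0.0000 [wait]  node(8,8) S=268.8859 payoff=0.0000 vs cont=0.0000 → 0.0000 [wait]  ⇒ S*(8)=64.1112
t_7: node(7,0) S=44.7997 payoff=39.1603 vs cont=38.4239 → 39.1603 [stop]  node(7,1) S=56.8915 payoff=27.0685 vs cont=26.3320 → 27.0685 [stop]  node(7,2) S=72.2470 payoff=11.7130 vs cont=12.5740 → 12.5740 [wait]  node(7,3) S=91.7471 payoff=0.0000 vs cont=2.7958 → 2.7958 [wait]  node(7,4) S=116.5104 payoff=0.0000 vs cont=0.0000 → 0.0000 [wait]  node(7,5) S=147.9575 payoff=0.0000 vs cont=0.0000 → 0.0000 [wait]  node(7,6) S=187.8925 payoff=0.0000 vs cont=0.0000 → 0.0000 [wait]  node(7,7) S=238.6062 payoff=0.0000 vs cont=0.0000 → 0.0000 [wait]  ⇒ S*(7)=56.8915
t_6: node(6,0) S=50.4849 payoff=33.4751 vs cont=32.7387 → 33.4751 [stop]  node(6,1) S=64.1112 payoff=19.8488 vs cont=19.5452 → 19.8488 [stop]  node(6,2) S=81.4153 payoff=2.5447 vs cont=7.5486 → 7.5486 [wait]  node(6,3) S=103.3900 payoff=0.0000 vs cont=1.3659 → 1.3659 [wait]  node(6,4) S=131.2958 payoff=0.0000 vs cont=0.0000 → 0.0000 [wait]  node(6,5) S=166.7337 payoff=0.0000 vs cont=0.0000 → 0.0000 [wait]  node(6,6) S=211.7364 payoff=0.0000 vs cont=0.0000 → 0.0000 [wait]  ⇒ S*(6)=64.1112
t_5: node(5,0) S=56.8915 payoff=27.0685 vs cont=26.3320 → 27.0685 [stop]  node(5,1) S=72.2470 payoff=11.7130 vs cont=13.4918 → 13.4918 [wait]  node(5,2) S=91.7471 payoff=0.0000 vs cont=4.3746 → 4.3746 [wait]  node(5,3) S=116.5104 payoff=0.0000 vs cont=0.6674 → 0.6674 [wait]  node(5,4) S=147.9575 payoff=0.0000 vs cont=0.0000 → 0.0000 [wait]  node(5,5) S=187.8925 payoff=0.0000 vs cont=0.0000 → 0.0000 [wait]  ⇒ S*(5)=56.8915
t_4: node(4,0) S=64.1112 payoff=19.8488 vs cont=20.0066 → 20.0066 [wait]  node(4,1) S=81.4153 payoff=2.5447 vs cont=8.7906 → 8.7906 [wait]  node(4,2) S=103.3900 payoff=0.0000 vs cont=2.4727 → 2.4727 [wait]  node(4,3) S=131.2958 payoff=0.0000 vs cont=0.3260 → 0.3260 [wait]  node(4,4) S=166.7337 payoff=0.0000 vs cont=0.0000 → 0.0000 [wait]  ⇒ S*(4)=-
t_3: node(3,0) S=72.2470 payoff=11.7130 vs cont=14.1932 → 14.1932 [wait]  node(3,1) S=91.7471 payoff=0.0000 vs cont=5.5377 → 5.5377 [wait]  node(3,2) S=116.5104 payoff=0.0000 vs cont=1.3720 → 1.3720 [wait]  node(3,3) S=147.9575 payoff=0.0000 vs cont=0.1593 → 0.1593 [wait]  ⇒ S*(3)=-
t_2: node(2,0) S=81.4153 payoff=2.5447 vs cont=9.7179 → 9.7179 [wait]  node(2,1) S=103.3900 payoff=0.0000 vs cont=3.3952 → 3.3952 [wait]  node(2,2) S=131.2958 payoff=0.0000 vs cont=0.7504 → 0.7504 [wait]  ⇒ S*(2)=-
t_1: node(1,0) S=91.7471 payoff=0.0000 vs cont=6.4545 → 6.4545 [wait]  node(1,1) S=116.5104 payoff=0.0000 vs cont=2.0359 → 2.0359 [wait]  ⇒ S*(1)=-
t_0: node(0,0) S=103.3900 payoff=0.0000 vs cont=4.1768 → 4.1768 [wait]  ⇒ S*(0)=-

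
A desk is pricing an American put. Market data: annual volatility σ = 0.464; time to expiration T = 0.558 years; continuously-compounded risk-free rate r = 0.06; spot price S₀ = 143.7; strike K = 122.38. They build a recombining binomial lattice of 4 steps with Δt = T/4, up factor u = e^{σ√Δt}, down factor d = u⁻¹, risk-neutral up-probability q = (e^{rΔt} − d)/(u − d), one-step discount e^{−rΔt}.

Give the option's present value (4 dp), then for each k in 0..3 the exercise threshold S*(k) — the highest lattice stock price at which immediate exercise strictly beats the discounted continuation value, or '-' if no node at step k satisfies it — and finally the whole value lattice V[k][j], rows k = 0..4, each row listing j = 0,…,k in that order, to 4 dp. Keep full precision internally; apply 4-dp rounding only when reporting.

price = 9.0923
boundary = - - - 85.4405
tree:
9.0923
15.0381 2.8333
24.1144 5.5042 0.0000
36.9395 10.6926 0.0000 0.0000
50.5345 20.7720 0.0000 0.0000 0.0000

Δt=0.13950, u=1.18923, d=0.84088, q=0.48091, disc=e^(-rΔt)=0.99166
k=4 terminal: V=max(K-S,0) → 50.5345 20.7720 0.0000 0.0000 0.0000
k=3: j=0 S=85.4405 intr=36.9395 cont=35.9195 V=36.9395[EX]; j=1 S=120.8349 intr=1.5451 cont=10.6926 V=10.6926[hold]; j=2 S=170.8918 intr=0.0000 cont=0.0000 V=0.0000[hold]; j=3 S=241.6851 intr=0.0000 cont=0.0000 V=0.0000[hold]  S*(3)=85.4405
k=2: j=0 S=101.6080 intr=20.7720 cont=24.1144 V=24.1144[hold]; j=1 S=143.7000 intr=0.0000 cont=5.5042 V=5.5042[hold]; j=2 S=203.2289 intr=0.0000 cont=0.0000 V=0.0000[hold]  S*(2)=-
k=1: j=0 S=120.8349 intr=1.5451 cont=15.0381 V=15.0381[hold]; j=1 S=170.8918 intr=0.0000 cont=2.8333 V=2.8333[hold]  S*(1)=-
k=0: j=0 S=143.7000 intr=0.0000 cont=9.0923 V=9.0923[hold]  S*(0)=-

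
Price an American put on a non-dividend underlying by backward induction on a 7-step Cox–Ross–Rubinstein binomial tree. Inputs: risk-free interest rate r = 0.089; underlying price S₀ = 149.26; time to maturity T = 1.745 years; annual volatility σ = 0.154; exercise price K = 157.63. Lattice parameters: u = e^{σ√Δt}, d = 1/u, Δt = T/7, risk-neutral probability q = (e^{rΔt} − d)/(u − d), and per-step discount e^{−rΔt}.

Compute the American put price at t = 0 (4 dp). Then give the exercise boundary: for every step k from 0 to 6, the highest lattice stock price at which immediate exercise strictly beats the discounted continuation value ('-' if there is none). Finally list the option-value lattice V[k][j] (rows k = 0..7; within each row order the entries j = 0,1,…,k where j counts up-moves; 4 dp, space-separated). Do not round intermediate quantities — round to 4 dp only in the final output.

price = 9.8599
boundary = - 138.2135 127.9846 138.2135 127.9846 138.2135 149.2600
tree:
9.8599
19.4165 4.5163
29.6454 9.5186 1.6962
39.1173 19.4165 3.9593 0.4079
47.8882 29.6454 8.9659 1.1168 0.0000
56.0100 39.1173 19.4165 3.0574 0.0000 0.0000
63.5307 47.8882 29.6454 8.3700 0.0000 0.0000 0.0000
70.4949 56.0100 39.1173 19.4165 0.0000 0.0000 0.0000 0.0000

params: Δt=0.24929 u=1.07992 d=0.92599 q=0.62653 e^(-rΔt)=0.97806
t_7 payoffs: 70.4949 56.0100 39.1173 19.4165 0.0000 0.0000 0.0000 0.0000
t_6: node(6,0) S=94.0993 payoff=63.5307 vs cont=60.0720 → 63.5307 [stop]  node(6,1) S=109.7418 payoff=47.8882 vs cont=44.4295 → 47.8882 [stop]  node(6,2) S=127.9846 payoff=29.6454 vs cont=26.1867 → 29.6454 [stop]  node(6,3) S=149.2600 payoff=8.3700 vs cont=7.0924 → 8.3700 [stop]  node(6,4) S=174.0721 payoff=0.0000 vs cont=0.0000 → 0.0000 [wait]  node(6,5) S=203.0088 payoff=0.0000 vs cont=0.0000 → 0.0000 [wait]  node(6,6) S=236.7558 payoff=0.0000 vs cont=0.0000 → 0.0000 [wait]  ⇒ S*(6)=149.2600
t_5: node(5,0) S=101.6200 payoff=56.0100 vs cont=52.5513 → 56.0100 [stop]  node(5,1) S=118.5127 payoff=39.1173 vs cont=35.6586 → 39.1173 [stop]  node(5,2) S=138.2135 payoff=19.4165 vs cont=15.9577 → 19.4165 [stop]  node(5,3) S=161.1893 payoff=0.0000 vs cont=3.0574 → 3.0574 [wait]  node(5,4) S=187.9845 payoff=0.0000 vs cont=0.0000 → 0.0000 [wait]  node(5,5) S=219.2339 payoff=0.0000 vs cont=0.0000 → 0.0000 [wait]  ⇒ S*(5)=138.2135
t_4: node(4,0) S=109.7418 payoff=47.8882 vs cont=44.4295 → 47.8882 [stop]  node(4,1) S=127.9846 payoff=29.6454 vs cont=26.1867 → 29.6454 [stop]  node(4,2) S=149.2600 payoff=8.3700 vs cont=8.9659 → 8.9659 [wait]  node(4,3) S=174.0721 payoff=0.0000 vs cont=1.1168 → 1.1168 [wait]  node(4,4) S=203.0088 payoff=0.0000 vs cont=0.0000 → 0.0000 [wait]  ⇒ S*(4)=127.9846
t_3: node(3,0) S=118.5127 payoff=39.1173 vs cont=35.6586 → 39.1173 [stop]  node(3,1) S=138.2135 payoff=19.4165 vs cont=16.3229 → 19.4165 [stop]  node(3,2) S=161.1893 payoff=0.0000 vs cont=3.9593 → 3.9593 [wait]  node(3,3) S=187.9845 payoff=0.0000 vs cont=0.4079 → 0.4079 [wait]  ⇒ S*(3)=138.2135
t_2: node(2,0) S=127.9846 payoff=29.6454 vs cont=26.1867 → 29.6454 [stop]  node(2,1) S=149.2600 payoff=8.3700 vs cont=9.5186 → 9.5186 [wait]  node(2,2) S=174.0721 payoff=0.0000 vs cont=1.6962 → 1.6962 [wait]  ⇒ S*(2)=127.9846
t_1: node(1,0) S=138.2135 payoff=19.4165 vs cont=16.6616 → 19.4165 [stop]  node(1,1) S=161.1893 payoff=0.0000 vs cont=4.5163 → 4.5163 [wait]  ⇒ S*(1)=138.2135
t_0: node(0,0) S=149.2600 payoff=8.3700 vs cont=9.8599 → 9.8599 [wait]  ⇒ S*(0)=-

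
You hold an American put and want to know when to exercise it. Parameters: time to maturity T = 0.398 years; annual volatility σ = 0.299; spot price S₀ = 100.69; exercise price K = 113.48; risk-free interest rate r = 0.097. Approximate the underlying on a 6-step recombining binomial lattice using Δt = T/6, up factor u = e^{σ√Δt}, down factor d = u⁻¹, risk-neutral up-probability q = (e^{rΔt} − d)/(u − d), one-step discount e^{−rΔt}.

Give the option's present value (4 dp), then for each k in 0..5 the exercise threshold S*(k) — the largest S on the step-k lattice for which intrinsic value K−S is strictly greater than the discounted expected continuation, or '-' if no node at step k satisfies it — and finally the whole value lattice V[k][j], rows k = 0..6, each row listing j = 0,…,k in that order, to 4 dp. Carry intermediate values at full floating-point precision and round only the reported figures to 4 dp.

price = 14.0972
boundary = - 93.2271 86.3173 93.2271 100.6900 93.2271
tree:
14.0972
20.2529 8.6486
27.1627 13.5322 4.2948
33.5603 20.2529 7.5606 1.3648
39.4838 27.1627 12.7900 2.8774 0.0000
44.9682 33.5603 20.2529 6.0664 0.0000 0.0000
50.0462 39.4838 27.1627 12.7900 0.0000 0.0000 0.0000

Δt=0.06633  u=1.08005  d=0.92588  q=0.52263  discount=0.99359
step 6 (expiry): payoffs max(K−S,0) = 50.0462 39.4838 27.1627 12.7900 0.0000 0.0000 0.0000
step 5: (k=5,j=0): S=68.5118, (K−S)⁺=44.9682, hold=44.2404 ⇒ V=44.9682 exercise | (k=5,j=1): S=79.9197, (K−S)⁺=33.5603, hold=32.8325 ⇒ V=33.5603 exercise | (k=5,j=2): S=93.2271, (K−S)⁺=20.2529, hold=19.5251 ⇒ V=20.2529 exercise | (k=5,j=3): S=108.7503, (K−S)⁺=4.7297, hold=6.0664 ⇒ V=6.0664 continue | (k=5,j=4): S=126.8584, (K−S)⁺=0.0000, hold=0.0000 ⇒ V=0.0000 continue | (k=5,j=5): S=147.9815, (K−S)⁺=0.0000, hold=0.0000 ⇒ V=0.0000 continue  boundary S*=93.2271
step 4: (k=4,j=0): S=73.9962, (K−S)⁺=39.4838, hold=38.7560 ⇒ V=39.4838 exercise | (k=4,j=1): S=86.3173, (K−S)⁺=27.1627, hold=26.4349 ⇒ V=27.1627 exercise | (k=4,j=2): S=100.6900, (K−S)⁺=12.7900, hold=12.7563 ⇒ V=12.7900 exercise | (k=4,j=3): S=117.4559, (K−S)⁺=0.0000, hold=2.8774 ⇒ V=2.8774 continue | (k=4,j=4): S=137.0135, (K−S)⁺=0.0000, hold=0.0000 ⇒ V=0.0000 continue  boundary S*=100.6900
step 3: (k=3,j=0): S=79.9197, (K−S)⁺=33.5603, hold=32.8325 ⇒ V=33.5603 exercise | (k=3,j=1): S=93.2271, (K−S)⁺=20.2529, hold=19.5251 ⇒ V=20.2529 exercise | (k=3,j=2): S=108.7503, (K−S)⁺=4.7297, hold=7.5606 ⇒ V=7.5606 continue | (k=3,j=3): S=126.8584, (K−S)⁺=0.0000, hold=1.3648 ⇒ V=1.3648 continue  boundary S*=93.2271
step 2: (k=2,j=0): S=86.3173, (K−S)⁺=27.1627, hold=26.4349 ⇒ V=27.1627 exercise | (k=2,j=1): S=100.6900, (K−S)⁺=12.7900, hold=13.5322 ⇒ V=13.5322 continue | (k=2,j=2): S=117.4559, (K−S)⁺=0.0000, hold=4.2948 ⇒ V=4.2948 continue  boundary S*=86.3173
step 1: (k=1,j=0): S=93.2271, (K−S)⁺=20.2529, hold=19.9105 ⇒ V=20.2529 exercise | (k=1,j=1): S=108.7503, (K−S)⁺=4.7297, hold=8.6486 ⇒ V=8.6486 continue  boundary S*=93.2271
step 0: (k=0,j=0): S=100.6900, (K−S)⁺=12.7900, hold=14.0972 ⇒ V=14.0972 continue  boundary S*=-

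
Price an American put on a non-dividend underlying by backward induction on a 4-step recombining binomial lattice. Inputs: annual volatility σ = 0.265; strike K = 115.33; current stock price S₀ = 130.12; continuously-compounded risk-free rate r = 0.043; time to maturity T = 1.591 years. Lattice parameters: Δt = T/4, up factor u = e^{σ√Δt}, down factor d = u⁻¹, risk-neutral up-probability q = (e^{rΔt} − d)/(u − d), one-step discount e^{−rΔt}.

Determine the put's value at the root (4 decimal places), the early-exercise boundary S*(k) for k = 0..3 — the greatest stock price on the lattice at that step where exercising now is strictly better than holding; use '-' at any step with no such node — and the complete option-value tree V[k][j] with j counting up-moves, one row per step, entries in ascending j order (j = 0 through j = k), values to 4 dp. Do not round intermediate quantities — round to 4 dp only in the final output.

price = 7.8228
boundary = - - - 78.8125
tree:
7.8228
13.6479 2.4839
22.9583 5.1532 0.0000
36.5175 10.6913 0.0000 0.0000
48.6475 22.1811 0.0000 0.0000 0.0000

params: Δt=0.39775 u=1.18191 d=0.84609 q=0.50968 e^(-rΔt)=0.98304
t_4 payoffs: 48.6475 22.1811 0.0000 0.0000 0.0000
t_3: node(3,0) S=78.8125 payoff=36.5175 vs cont=34.5618 → 36.5175 [stop]  node(3,1) S=110.0933 payoff=5.2367 vs cont=10.6913 → 10.6913 [wait]  node(3,2) S=153.7897 payoff=0.0000 vs cont=0.0000 → 0.0000 [wait]  node(3,3) S=214.8292 payoff=0.0000 vs cont=0.0000 → 0.0000 [wait]  ⇒ S*(3)=78.8125
t_2: node(2,0) S=93.1489 payoff=22.1811 vs cont=22.9583 → 22.9583 [wait]  node(2,1) S=130.1200 payoff=0.0000 vs cont=5.1532 → 5.1532 [wait]  node(2,2) S=181.7650 payoff=0.0000 vs cont=0.0000 → 0.0000 [wait]  ⇒ S*(2)=-
t_1: node(1,0) S=110.0933 payoff=5.2367 vs cont=13.6479 → 13.6479 [wait]  node(1,1) S=153.7897 payoff=0.0000 vs cont=2.4839 → 2.4839 [wait]  ⇒ S*(1)=-
t_0: node(0,0) S=130.1200 payoff=0.0000 vs cont=7.8228 → 7.8228 [wait]  ⇒ S*(0)=-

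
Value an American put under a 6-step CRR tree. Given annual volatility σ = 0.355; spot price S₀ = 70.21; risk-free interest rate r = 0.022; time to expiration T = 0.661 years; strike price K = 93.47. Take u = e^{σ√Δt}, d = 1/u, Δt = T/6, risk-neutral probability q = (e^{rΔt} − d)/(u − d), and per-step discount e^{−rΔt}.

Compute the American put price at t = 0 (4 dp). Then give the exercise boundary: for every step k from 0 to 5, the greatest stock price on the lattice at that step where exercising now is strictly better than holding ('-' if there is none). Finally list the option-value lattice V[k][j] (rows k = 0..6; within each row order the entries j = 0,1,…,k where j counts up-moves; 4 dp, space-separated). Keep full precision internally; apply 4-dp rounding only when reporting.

params: Δt=0.11017 u=1.12505 d=0.88885 q=0.48085 e^(-rΔt)=0.99758
t_6 payoffs: 58.8471 49.6464 38.0006 23.2600 4.6022 0.0000 0.0000
t_5: node(5,0) S=38.9525 payoff=54.5175 vs cont=54.2912 → 54.5175 [stop]  node(5,1) S=49.3039 payoff=44.1661 vs cont=43.9399 → 44.1661 [stop]  node(5,2) S=62.4060 payoff=31.0640 vs cont=30.8377 → 31.0640 [stop]  node(5,3) S=78.9899 payoff=14.4801 vs cont=14.2538 → 14.4801 [stop]  node(5,4) S=99.9809 payoff=0.0000 vs cont=2.3835 → 2.3835 [wait]  node(5,5) S=126.5500 payoff=0.0000 vs cont=0.0000 → 0.0000 [wait]  ⇒ S*(5)=78.9899
t_4: node(4,0) S=43.8236 payoff=49.6464 vs cont=49.4201 → 49.6464 [stop]  node(4,1) S=55.4694 payoff=38.0006 vs cont=37.7743 → 38.0006 [stop]  node(4,2) S=70.2100 payoff=23.2600 vs cont=23.0337 → 23.2600 [stop]  node(4,3) S=88.8678 payoff=4.6022 vs cont=8.6425 → 8.6425 [wait]  node(4,4) S=112.4837 payoff=0.0000 vs cont=1.2344 → 1.2344 [wait]  ⇒ S*(4)=70.2100
t_3: node(3,0) S=49.3039 payoff=44.1661 vs cont=43.9399 → 44.1661 [stop]  node(3,1) S=62.4060 payoff=31.0640 vs cont=30.8377 → 31.0640 [stop]  node(3,2) S=78.9899 payoff=14.4801 vs cont=16.1919 → 16.1919 [wait]  node(3,3) S=99.9809 payoff=0.0000 vs cont=5.0680 → 5.0680 [wait]  ⇒ S*(3)=62.4060
t_2: node(2,0) S=55.4694 payoff=38.0006 vs cont=37.7743 → 38.0006 [stop]  node(2,1) S=70.2100 payoff=23.2600 vs cont=23.8548 → 23.8548 [wait]  node(2,2) S=88.8678 payoff=4.6022 vs cont=10.8167 → 10.8167 [wait]  ⇒ S*(2)=55.4694
t_1: node(1,0) S=62.4060 payoff=31.0640 vs cont=31.1231 → 31.1231 [wait]  node(1,1) S=78.9899 payoff=14.4801 vs cont=17.5429 → 17.5429 [wait]  ⇒ S*(1)=-
t_0: node(0,0) S=70.2100 payoff=23.2600 vs cont=24.5335 → 24.5335 [wait]  ⇒ S*(0)=-

price = 24.5335
boundary = - - 55.4694 62.4060 70.2100 78.9899
tree:
24.5335
31.1231 17.5429
38.0006 23.8548 10.8167
44.1661 31.0640 16.1919 5.0680
49.6464 38.0006 23.2600 8.6425 1.2344
54.5175 44.1661 31.0640 14.4801 2.3835 0.0000
58.8471 49.6464 38.0006 23.2600 4.6022 0.0000 0.0000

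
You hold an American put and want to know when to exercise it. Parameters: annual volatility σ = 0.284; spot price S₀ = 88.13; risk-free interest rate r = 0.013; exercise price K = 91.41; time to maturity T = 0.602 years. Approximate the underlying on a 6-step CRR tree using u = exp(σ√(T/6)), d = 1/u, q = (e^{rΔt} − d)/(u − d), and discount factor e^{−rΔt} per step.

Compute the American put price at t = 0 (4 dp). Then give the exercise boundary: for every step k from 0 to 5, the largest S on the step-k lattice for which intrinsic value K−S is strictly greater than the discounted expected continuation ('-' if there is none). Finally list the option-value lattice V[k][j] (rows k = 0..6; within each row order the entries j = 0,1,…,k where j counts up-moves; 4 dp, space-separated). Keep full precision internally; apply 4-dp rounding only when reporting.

price = 9.3955
boundary = - - - 67.2851 73.6185 80.5481
tree:
9.3955
13.3652 5.2017
18.3474 8.1060 2.1289
24.1249 12.2562 3.7168 0.4469
29.9135 17.7915 6.4062 0.8684 0.0000
35.2041 24.1249 10.8619 1.6878 0.0000 0.0000
40.0395 29.9135 17.7915 3.2800 0.0000 0.0000 0.0000

Δt=0.10033, u=1.09413, d=0.91397, q=0.48477, disc=e^(-rΔt)=0.99870
k=6 terminal: V=max(K-S,0) → 40.0395 29.9135 17.7915 3.2800 0.0000 0.0000 0.0000
k=5: j=0 S=56.2059 intr=35.2041 cont=35.0849 V=35.2041[EX]; j=1 S=67.2851 intr=24.1249 cont=24.0058 V=24.1249[EX]; j=2 S=80.5481 intr=10.8619 cont=10.7427 V=10.8619[EX]; j=3 S=96.4256 intr=0.0000 cont=1.6878 V=1.6878[hold]; j=4 S=115.4327 intr=0.0000 cont=0.0000 V=0.0000[hold]; j=5 S=138.1865 intr=0.0000 cont=0.0000 V=0.0000[hold]  S*(5)=80.5481
k=4: j=0 S=61.4965 intr=29.9135 cont=29.7944 V=29.9135[EX]; j=1 S=73.6185 intr=17.7915 cont=17.6723 V=17.7915[EX]; j=2 S=88.1300 intr=3.2800 cont=6.4062 V=6.4062[hold]; j=3 S=105.5020 intr=0.0000 cont=0.8684 V=0.8684[hold]; j=4 S=126.2982 intr=0.0000 cont=0.0000 V=0.0000[hold]  S*(4)=73.6185
k=3: j=0 S=67.2851 intr=24.1249 cont=24.0058 V=24.1249[EX]; j=1 S=80.5481 intr=10.8619 cont=12.2562 V=12.2562[hold]; j=2 S=96.4256 intr=0.0000 cont=3.7168 V=3.7168[hold]; j=3 S=115.4327 intr=0.0000 cont=0.4469 V=0.4469[hold]  S*(3)=67.2851
k=2: j=0 S=73.6185 intr=17.7915 cont=18.3474 V=18.3474[hold]; j=1 S=88.1300 intr=3.2800 cont=8.1060 V=8.1060[hold]; j=2 S=105.5020 intr=0.0000 cont=2.1289 V=2.1289[hold]  S*(2)=-
k=1: j=0 S=80.5481 intr=10.8619 cont=13.3652 V=13.3652[hold]; j=1 S=96.4256 intr=0.0000 cont=5.2017 V=5.2017[hold]  S*(1)=-
k=0: j=0 S=88.1300 intr=3.2800 cont=9.3955 V=9.3955[hold]  S*(0)=-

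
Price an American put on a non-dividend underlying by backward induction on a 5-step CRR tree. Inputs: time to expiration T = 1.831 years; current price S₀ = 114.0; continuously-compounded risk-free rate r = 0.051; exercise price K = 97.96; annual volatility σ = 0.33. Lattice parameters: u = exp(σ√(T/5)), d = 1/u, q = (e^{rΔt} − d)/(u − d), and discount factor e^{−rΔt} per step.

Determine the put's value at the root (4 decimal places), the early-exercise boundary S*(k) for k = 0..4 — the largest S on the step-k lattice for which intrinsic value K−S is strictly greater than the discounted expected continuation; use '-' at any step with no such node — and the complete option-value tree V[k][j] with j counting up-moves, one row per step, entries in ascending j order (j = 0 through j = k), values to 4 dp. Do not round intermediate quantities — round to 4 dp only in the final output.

Δt=0.36620, u=1.22103, d=0.81898, q=0.49713, disc=e^(-rΔt)=0.98150
k=5 terminal: V=max(K-S,0) → 55.9583 35.3387 4.5965 0.0000 0.0000 0.0000
k=4: j=0 S=51.2855 intr=46.6745 cont=44.8620 V=46.6745[EX]; j=1 S=76.4627 intr=21.4973 cont=19.6848 V=21.4973[EX]; j=2 S=114.0000 intr=0.0000 cont=2.2687 V=2.2687[hold]; j=3 S=169.9652 intr=0.0000 cont=0.0000 V=0.0000[hold]; j=4 S=253.4051 intr=0.0000 cont=0.0000 V=0.0000[hold]  S*(4)=76.4627
k=3: j=0 S=62.6213 intr=35.3387 cont=33.5262 V=35.3387[EX]; j=1 S=93.3635 intr=4.5965 cont=11.7173 V=11.7173[hold]; j=2 S=139.1978 intr=0.0000 cont=1.1197 V=1.1197[hold]; j=3 S=207.5333 intr=0.0000 cont=0.0000 V=0.0000[hold]  S*(3)=62.6213
k=2: j=0 S=76.4627 intr=21.4973 cont=23.1592 V=23.1592[hold]; j=1 S=114.0000 intr=0.0000 cont=6.3296 V=6.3296[hold]; j=2 S=169.9652 intr=0.0000 cont=0.5527 V=0.5527[hold]  S*(2)=-
k=1: j=0 S=93.3635 intr=4.5965 cont=14.5190 V=14.5190[hold]; j=1 S=139.1978 intr=0.0000 cont=3.3937 V=3.3937[hold]  S*(1)=-
k=0: j=0 S=114.0000 intr=0.0000 cont=8.8220 V=8.8220[hold]  S*(0)=-

price = 8.8220
boundary = - - - 62.6213 76.4627
tree:
8.8220
14.5190 3.3937
23.1592 6.3296 0.5527
35.3387 11.7173 1.1197 0.0000
46.6745 21.4973 2.2687 0.0000 0.0000
55.9583 35.3387 4.5965 0.0000 0.0000 0.0000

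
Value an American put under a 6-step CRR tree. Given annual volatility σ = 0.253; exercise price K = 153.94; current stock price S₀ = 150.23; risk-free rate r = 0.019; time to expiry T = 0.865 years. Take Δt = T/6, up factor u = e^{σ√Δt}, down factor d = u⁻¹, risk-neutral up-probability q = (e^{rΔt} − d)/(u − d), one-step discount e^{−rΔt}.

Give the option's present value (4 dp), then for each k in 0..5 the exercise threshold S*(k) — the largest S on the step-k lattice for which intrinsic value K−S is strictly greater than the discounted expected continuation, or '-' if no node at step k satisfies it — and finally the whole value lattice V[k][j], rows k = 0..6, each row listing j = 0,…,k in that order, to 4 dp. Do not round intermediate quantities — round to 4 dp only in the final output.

price = 15.0643
boundary = - - - 112.6156 123.9704 136.4700
tree:
15.0643
21.9376 8.0021
30.7991 12.8467 3.0098
41.3244 20.0278 5.4520 0.4874
51.6391 29.9696 9.8029 0.9587 0.0000
61.0091 41.3244 17.4700 1.8860 0.0000 0.0000
69.5209 51.6391 29.9696 3.7100 0.0000 0.0000 0.0000

Δt=0.14417, u=1.10083, d=0.90841, q=0.49026, disc=e^(-rΔt)=0.99726
k=6 terminal: V=max(K-S,0) → 69.5209 51.6391 29.9696 3.7100 0.0000 0.0000 0.0000
k=5: j=0 S=92.9309 intr=61.0091 cont=60.5880 V=61.0091[EX]; j=1 S=112.6156 intr=41.3244 cont=40.9033 V=41.3244[EX]; j=2 S=136.4700 intr=17.4700 cont=17.0489 V=17.4700[EX]; j=3 S=165.3773 intr=0.0000 cont=1.8860 V=1.8860[hold]; j=4 S=200.4078 intr=0.0000 cont=0.0000 V=0.0000[hold]; j=5 S=242.8585 intr=0.0000 cont=0.0000 V=0.0000[hold]  S*(5)=136.4700
k=4: j=0 S=102.3009 intr=51.6391 cont=51.2180 V=51.6391[EX]; j=1 S=123.9704 intr=29.9696 cont=29.5485 V=29.9696[EX]; j=2 S=150.2300 intr=3.7100 cont=9.8029 V=9.8029[hold]; j=3 S=182.0519 intr=0.0000 cont=0.9587 V=0.9587[hold]; j=4 S=220.6145 intr=0.0000 cont=0.0000 V=0.0000[hold]  S*(4)=123.9704
k=3: j=0 S=112.6156 intr=41.3244 cont=40.9033 V=41.3244[EX]; j=1 S=136.4700 intr=17.4700 cont=20.0278 V=20.0278[hold]; j=2 S=165.3773 intr=0.0000 cont=5.4520 V=5.4520[hold]; j=3 S=200.4078 intr=0.0000 cont=0.4874 V=0.4874[hold]  S*(3)=112.6156
k=2: j=0 S=123.9704 intr=29.9696 cont=30.7991 V=30.7991[hold]; j=1 S=150.2300 intr=3.7100 cont=12.8467 V=12.8467[hold]; j=2 S=182.0519 intr=0.0000 cont=3.0098 V=3.0098[hold]  S*(2)=-
k=1: j=0 S=136.4700 intr=17.4700 cont=21.9376 V=21.9376[hold]; j=1 S=165.3773 intr=0.0000 cont=8.0021 V=8.0021[hold]  S*(1)=-
k=0: j=0 S=150.2300 intr=3.7100 cont=15.0643 V=15.0643[hold]  S*(0)=-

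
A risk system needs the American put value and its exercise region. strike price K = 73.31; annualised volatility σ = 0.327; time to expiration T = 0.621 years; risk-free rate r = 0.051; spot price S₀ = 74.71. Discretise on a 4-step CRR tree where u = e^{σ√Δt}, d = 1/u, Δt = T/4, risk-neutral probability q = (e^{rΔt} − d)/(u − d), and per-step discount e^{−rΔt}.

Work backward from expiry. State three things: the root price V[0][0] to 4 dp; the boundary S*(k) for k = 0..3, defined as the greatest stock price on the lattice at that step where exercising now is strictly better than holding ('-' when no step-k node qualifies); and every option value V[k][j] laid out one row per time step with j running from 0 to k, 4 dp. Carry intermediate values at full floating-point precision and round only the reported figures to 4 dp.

price = 5.7496
boundary = - - 57.7386 50.7587
tree:
5.7496
9.6520 1.9168
15.5714 3.8532 0.0000
22.5513 7.7460 0.0000 0.0000
28.6875 15.5714 0.0000 0.0000 0.0000

Δt=0.15525, u=1.13751, d=0.87911, q=0.49860, disc=e^(-rΔt)=0.99211
k=4 terminal: V=max(K-S,0) → 28.6875 15.5714 0.0000 0.0000 0.0000
k=3: j=0 S=50.7587 intr=22.5513 cont=21.9732 V=22.5513[EX]; j=1 S=65.6784 intr=7.6316 cont=7.7460 V=7.7460[hold]; j=2 S=84.9836 intr=0.0000 cont=0.0000 V=0.0000[hold]; j=3 S=109.9632 intr=0.0000 cont=0.0000 V=0.0000[hold]  S*(3)=50.7587
k=2: j=0 S=57.7386 intr=15.5714 cont=15.0498 V=15.5714[EX]; j=1 S=74.7100 intr=0.0000 cont=3.8532 V=3.8532[hold]; j=2 S=96.6699 intr=0.0000 cont=0.0000 V=0.0000[hold]  S*(2)=57.7386
k=1: j=0 S=65.6784 intr=7.6316 cont=9.6520 V=9.6520[hold]; j=1 S=84.9836 intr=0.0000 cont=1.9168 V=1.9168[hold]  S*(1)=-
k=0: j=0 S=74.7100 intr=0.0000 cont=5.7496 V=5.7496[hold]  S*(0)=-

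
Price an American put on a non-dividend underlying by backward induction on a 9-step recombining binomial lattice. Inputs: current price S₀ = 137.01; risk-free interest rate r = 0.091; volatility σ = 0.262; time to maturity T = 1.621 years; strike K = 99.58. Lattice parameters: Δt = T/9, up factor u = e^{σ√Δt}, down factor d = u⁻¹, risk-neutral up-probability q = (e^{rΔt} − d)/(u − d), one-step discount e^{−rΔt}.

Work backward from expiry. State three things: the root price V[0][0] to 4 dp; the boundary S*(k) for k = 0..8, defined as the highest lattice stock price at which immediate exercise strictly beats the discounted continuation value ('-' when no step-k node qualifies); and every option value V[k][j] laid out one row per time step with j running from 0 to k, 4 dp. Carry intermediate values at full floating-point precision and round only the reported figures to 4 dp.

params: Δt=0.18011 u=1.11761 d=0.89477 q=0.54639 e^(-rΔt)=0.98374
t_9 payoffs: 49.2133 36.6695 21.0016 1.4317 0.0000 0.0000 0.0000 0.0000 0.0000 0.0000
t_8: node(8,0) S=56.2903 payoff=43.2897 vs cont=41.6709 → 43.2897 [stop]  node(8,1) S=70.3094 payoff=29.2706 vs cont=27.6518 → 29.2706 [stop]  node(8,2) S=87.8199 payoff=11.7601 vs cont=10.1413 → 11.7601 [stop]  node(8,3) S=109.6914 payoff=0.0000 vs cont=0.6389 → 0.6389 [wait]  node(8,4) S=137.0100 payoff=0.0000 vs cont=0.0000 → 0.0000 [wait]  node(8,5) S=171.1323 payoff=0.0000 vs cont=0.0000 → 0.0000 [wait]  node(8,6) S=213.7527 payoff=0.0000 vs cont=0.0000 → 0.0000 [wait]  node(8,7) S=266.9878 payoff=0.0000 vs cont=0.0000 → 0.0000 [wait]  node(8,8) S=333.4810 payoff=0.0000 vs cont=0.0000 → 0.0000 [wait]  ⇒ S*(8)=87.8199
t_7: node(7,0) S=62.9105 payoff=36.6695 vs cont=35.0506 → 36.6695 [stop]  node(7,1) S=78.5784 payoff=21.0016 vs cont=19.3828 → 21.0016 [stop]  node(7,2) S=98.1483 payoff=1.4317 vs cont=5.5912 → 5.5912 [wait]  node(7,3) S=122.5921 payoff=0.0000 vs cont=0.2851 → 0.2851 [wait]  node(7,4) S=153.1236 payoff=0.0000 vs cont=0.0000 → 0.0000 [wait]  node(7,5) S=191.2590 payoff=0.0000 vs cont=0.0000 → 0.0000 [wait]  node(7,6) S=238.8920 payoff=0.0000 vs cont=0.0000 → 0.0000 [wait]  node(7,7) S=298.3879 payoff=0.0000 vs cont=0.0000 → 0.0000 [wait]  ⇒ S*(7)=78.5784
t_6: node(6,0) S=70.3094 payoff=29.2706 vs cont=27.6518 → 29.2706 [stop]  node(6,1) S=87.8199 payoff=11.7601 vs cont=12.3770 → 12.3770 [wait]  node(6,2) S=109.6914 payoff=0.0000 vs cont=2.6483 → 2.6483 [wait]  node(6,3) S=137.0100 payoff=0.0000 vs cont=0.1272 → 0.1272 [wait]  node(6,4) S=171.1323 payoff=0.0000 vs cont=0.0000 → 0.0000 [wait]  node(6,5) S=213.7527 payoff=0.0000 vs cont=0.0000 → 0.0000 [wait]  node(6,6) S=266.9878 payoff=0.0000 vs cont=0.0000 → 0.0000 [wait]  ⇒ S*(6)=70.3094
t_5: node(5,0) S=78.5784 payoff=21.0016 vs cont=19.7144 → 21.0016 [stop]  node(5,1) S=98.1483 payoff=1.4317 vs cont=6.9466 → 6.9466 [wait]  node(5,2) S=122.5921 payoff=0.0000 vs cont=1.2501 → 1.2501 [wait]  node(5,3) S=153.1236 payoff=0.0000 vs cont=0.0568 → 0.0568 [wait]  node(5,4) S=191.2590 payoff=0.0000 vs cont=0.0000 → 0.0000 [wait]  node(5,5) S=238.8920 payoff=0.0000 vs cont=0.0000 → 0.0000 [wait]  ⇒ S*(5)=78.5784
t_4: node(4,0) S=87.8199 payoff=11.7601 vs cont=13.1055 → 13.1055 [wait]  node(4,1) S=109.6914 payoff=0.0000 vs cont=3.7718 → 3.7718 [wait]  node(4,2) S=137.0100 payoff=0.0000 vs cont=0.5884 → 0.5884 [wait]  node(4,3) S=171.1323 payoff=0.0000 vs cont=0.0253 → 0.0253 [wait]  node(4,4) S=213.7527 payoff=0.0000 vs cont=0.0000 → 0.0000 [wait]  ⇒ S*(4)=-
t_3: node(3,0) S=98.1483 payoff=1.4317 vs cont=7.8756 → 7.8756 [wait]  node(3,1) S=122.5921 payoff=0.0000 vs cont=1.9994 → 1.9994 [wait]  node(3,2) S=153.1236 payoff=0.0000 vs cont=0.2762 → 0.2762 [wait]  node(3,3) S=191.2590 payoff=0.0000 vs cont=0.0113 → 0.0113 [wait]  ⇒ S*(3)=-
t_2: node(2,0) S=109.6914 payoff=0.0000 vs cont=4.5890 → 4.5890 [wait]  node(2,1) S=137.0100 payoff=0.0000 vs cont=1.0406 → 1.0406 [wait]  node(2,2) S=171.1323 payoff=0.0000 vs cont=0.1293 → 0.1293 [wait]  ⇒ S*(2)=-
t_1: node(1,0) S=122.5921 payoff=0.0000 vs cont=2.6072 → 2.6072 [wait]  node(1,1) S=153.1236 payoff=0.0000 vs cont=0.5339 → 0.5339 [wait]  ⇒ S*(1)=-
t_0: node(0,0) S=137.0100 payoff=0.0000 vs cont=1.4504 → 1.4504 [wait]  ⇒ S*(0)=-

price = 1.4504
boundary = - - - - - 78.5784 70.3094 78.5784 87.8199
tree:
1.4504
2.6072 0.5339
4.5890 1.0406 0.1293
7.8756 1.9994 0.2762 0.0113
13.1055 3.7718 0.5884 0.0253 0.0000
21.0016 6.9466 1.2501 0.0568 0.0000 0.0000
29.2706 12.3770 2.6483 0.1272 0.0000 0.0000 0.0000
36.6695 21.0016 5.5912 0.2851 0.0000 0.0000 0.0000 0.0000
43.2897 29.2706 11.7601 0.6389 0.0000 0.0000 0.0000 0.0000 0.0000
49.2133 36.6695 21.0016 1.4317 0.0000 0.0000 0.0000 0.0000 0.0000 0.0000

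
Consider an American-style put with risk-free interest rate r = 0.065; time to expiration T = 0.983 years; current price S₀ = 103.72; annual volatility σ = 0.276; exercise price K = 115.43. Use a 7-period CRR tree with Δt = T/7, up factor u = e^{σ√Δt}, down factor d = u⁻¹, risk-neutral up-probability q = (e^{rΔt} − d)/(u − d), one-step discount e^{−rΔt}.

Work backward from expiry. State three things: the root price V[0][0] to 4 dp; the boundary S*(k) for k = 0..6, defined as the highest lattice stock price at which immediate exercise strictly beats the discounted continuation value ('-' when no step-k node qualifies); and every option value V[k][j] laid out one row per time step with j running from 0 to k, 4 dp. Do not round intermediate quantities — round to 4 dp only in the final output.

price = 15.3336
boundary = - - 84.3386 93.5286 84.3386 93.5286 103.7200
tree:
15.3336
22.2647 9.1661
31.0914 14.4589 4.4115
39.3784 21.9014 7.8009 1.3409
46.8511 31.0914 13.3736 2.7622 0.0443
53.5896 39.3784 21.9014 5.6881 0.0929 0.0000
59.6660 46.8511 31.0914 11.7100 0.1947 0.0000 0.0000
65.1453 53.5896 39.3784 21.9014 0.4081 0.0000 0.0000 0.0000

params: Δt=0.14043 u=1.10897 d=0.90174 q=0.51842 e^(-rΔt)=0.99091
t_7 payoffs: 65.1453 53.5896 39.3784 21.9014 0.4081 0.0000 0.0000 0.0000
t_6: node(6,0) S=55.7640 payoff=59.6660 vs cont=58.6171 → 59.6660 [stop]  node(6,1) S=68.5789 payoff=46.8511 vs cont=45.8023 → 46.8511 [stop]  node(6,2) S=84.3386 payoff=31.0914 vs cont=30.0426 → 31.0914 [stop]  node(6,3) S=103.7200 payoff=11.7100 vs cont=10.6612 → 11.7100 [stop]  node(6,4) S=127.5553 payoff=0.0000 vs cont=0.1947 → 0.1947 [wait]  node(6,5) S=156.8682 payoff=0.0000 vs cont=0.0000 → 0.0000 [wait]  node(6,6) S=192.9172 payoff=0.0000 vs cont=0.0000 → 0.0000 [wait]  ⇒ S*(6)=103.7200
t_5: node(5,0) S=61.8404 payoff=53.5896 vs cont=52.5408 → 53.5896 [stop]  node(5,1) S=76.0516 payoff=39.3784 vs cont=38.3296 → 39.3784 [stop]  node(5,2) S=93.5286 payoff=21.9014 vs cont=20.8526 → 21.9014 [stop]  node(5,3) S=115.0219 payoff=0.4081 vs cont=5.6881 → 5.6881 [wait]  node(5,4) S=141.4545 payoff=0.0000 vs cont=0.0929 → 0.0929 [wait]  node(5,5) S=173.9614 payoff=0.0000 vs cont=0.0000 → 0.0000 [wait]  ⇒ S*(5)=93.5286
t_4: node(4,0) S=68.5789 payoff=46.8511 vs cont=45.8023 → 46.8511 [stop]  node(4,1) S=84.3386 payoff=31.0914 vs cont=30.0426 → 31.0914 [stop]  node(4,2) S=103.7200 payoff=11.7100 vs cont=13.3736 → 13.3736 [wait]  node(4,3) S=127.5553 payoff=0.0000 vs cont=2.7622 → 2.7622 [wait]  node(4,4) S=156.8682 payoff=0.0000 vs cont=0.0443 → 0.0443 [wait]  ⇒ S*(4)=84.3386
t_3: node(3,0) S=76.0516 payoff=39.3784 vs cont=38.3296 → 39.3784 [stop]  node(3,1) S=93.5286 payoff=21.9014 vs cont=21.7071 → 21.9014 [stop]  node(3,2) S=115.0219 payoff=0.4081 vs cont=7.8009 → 7.8009 [wait]  node(3,3) S=141.4545 payoff=0.0000 vs cont=1.3409 → 1.3409 [wait]  ⇒ S*(3)=93.5286
t_2: node(2,0) S=84.3386 payoff=31.0914 vs cont=30.0426 → 31.0914 [stop]  node(2,1) S=103.7200 payoff=11.7100 vs cont=14.4589 → 14.4589 [wait]  node(2,2) S=127.5553 payoff=0.0000 vs cont=4.4115 → 4.4115 [wait]  ⇒ S*(2)=84.3386
t_1: node(1,0) S=93.5286 payoff=21.9014 vs cont=22.2647 → 22.2647 [wait]  node(1,1) S=115.0219 payoff=0.4081 vs cont=9.1661 → 9.1661 [wait]  ⇒ S*(1)=-
t_0: node(0,0) S=103.7200 payoff=11.7100 vs cont=15.3336 → 15.3336 [wait]  ⇒ S*(0)=-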